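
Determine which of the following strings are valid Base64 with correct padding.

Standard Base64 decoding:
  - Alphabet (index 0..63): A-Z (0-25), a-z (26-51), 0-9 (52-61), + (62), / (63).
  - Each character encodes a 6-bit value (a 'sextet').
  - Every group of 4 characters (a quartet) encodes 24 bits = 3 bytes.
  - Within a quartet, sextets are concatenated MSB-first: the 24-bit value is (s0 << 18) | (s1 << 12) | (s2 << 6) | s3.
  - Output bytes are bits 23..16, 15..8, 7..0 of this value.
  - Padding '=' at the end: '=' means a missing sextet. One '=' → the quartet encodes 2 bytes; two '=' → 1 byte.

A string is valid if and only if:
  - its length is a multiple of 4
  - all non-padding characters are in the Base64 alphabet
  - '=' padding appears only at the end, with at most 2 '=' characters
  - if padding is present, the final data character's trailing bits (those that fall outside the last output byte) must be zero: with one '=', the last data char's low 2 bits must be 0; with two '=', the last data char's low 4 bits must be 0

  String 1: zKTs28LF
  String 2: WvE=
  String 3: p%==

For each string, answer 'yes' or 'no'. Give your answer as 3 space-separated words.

String 1: 'zKTs28LF' → valid
String 2: 'WvE=' → valid
String 3: 'p%==' → invalid (bad char(s): ['%'])

Answer: yes yes no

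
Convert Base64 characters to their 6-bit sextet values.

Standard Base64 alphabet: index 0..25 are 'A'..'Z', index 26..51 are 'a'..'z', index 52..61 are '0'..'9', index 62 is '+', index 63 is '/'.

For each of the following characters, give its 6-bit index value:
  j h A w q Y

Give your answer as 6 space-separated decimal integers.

'j': a..z range, 26 + ord('j') − ord('a') = 35
'h': a..z range, 26 + ord('h') − ord('a') = 33
'A': A..Z range, ord('A') − ord('A') = 0
'w': a..z range, 26 + ord('w') − ord('a') = 48
'q': a..z range, 26 + ord('q') − ord('a') = 42
'Y': A..Z range, ord('Y') − ord('A') = 24

Answer: 35 33 0 48 42 24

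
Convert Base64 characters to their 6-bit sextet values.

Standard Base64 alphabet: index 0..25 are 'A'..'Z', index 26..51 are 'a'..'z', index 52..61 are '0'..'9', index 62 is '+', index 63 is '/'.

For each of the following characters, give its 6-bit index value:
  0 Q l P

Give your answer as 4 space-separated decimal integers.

'0': 0..9 range, 52 + ord('0') − ord('0') = 52
'Q': A..Z range, ord('Q') − ord('A') = 16
'l': a..z range, 26 + ord('l') − ord('a') = 37
'P': A..Z range, ord('P') − ord('A') = 15

Answer: 52 16 37 15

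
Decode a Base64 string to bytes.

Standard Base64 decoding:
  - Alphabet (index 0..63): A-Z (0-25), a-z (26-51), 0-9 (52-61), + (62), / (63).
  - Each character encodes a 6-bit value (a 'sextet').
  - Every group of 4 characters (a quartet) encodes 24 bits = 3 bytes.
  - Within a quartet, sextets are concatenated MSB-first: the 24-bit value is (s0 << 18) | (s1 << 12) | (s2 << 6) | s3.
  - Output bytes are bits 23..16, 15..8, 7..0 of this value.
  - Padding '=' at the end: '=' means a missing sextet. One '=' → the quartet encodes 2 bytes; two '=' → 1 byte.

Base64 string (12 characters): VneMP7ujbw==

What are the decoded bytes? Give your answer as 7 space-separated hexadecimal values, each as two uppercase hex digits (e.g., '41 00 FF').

After char 0 ('V'=21): chars_in_quartet=1 acc=0x15 bytes_emitted=0
After char 1 ('n'=39): chars_in_quartet=2 acc=0x567 bytes_emitted=0
After char 2 ('e'=30): chars_in_quartet=3 acc=0x159DE bytes_emitted=0
After char 3 ('M'=12): chars_in_quartet=4 acc=0x56778C -> emit 56 77 8C, reset; bytes_emitted=3
After char 4 ('P'=15): chars_in_quartet=1 acc=0xF bytes_emitted=3
After char 5 ('7'=59): chars_in_quartet=2 acc=0x3FB bytes_emitted=3
After char 6 ('u'=46): chars_in_quartet=3 acc=0xFEEE bytes_emitted=3
After char 7 ('j'=35): chars_in_quartet=4 acc=0x3FBBA3 -> emit 3F BB A3, reset; bytes_emitted=6
After char 8 ('b'=27): chars_in_quartet=1 acc=0x1B bytes_emitted=6
After char 9 ('w'=48): chars_in_quartet=2 acc=0x6F0 bytes_emitted=6
Padding '==': partial quartet acc=0x6F0 -> emit 6F; bytes_emitted=7

Answer: 56 77 8C 3F BB A3 6F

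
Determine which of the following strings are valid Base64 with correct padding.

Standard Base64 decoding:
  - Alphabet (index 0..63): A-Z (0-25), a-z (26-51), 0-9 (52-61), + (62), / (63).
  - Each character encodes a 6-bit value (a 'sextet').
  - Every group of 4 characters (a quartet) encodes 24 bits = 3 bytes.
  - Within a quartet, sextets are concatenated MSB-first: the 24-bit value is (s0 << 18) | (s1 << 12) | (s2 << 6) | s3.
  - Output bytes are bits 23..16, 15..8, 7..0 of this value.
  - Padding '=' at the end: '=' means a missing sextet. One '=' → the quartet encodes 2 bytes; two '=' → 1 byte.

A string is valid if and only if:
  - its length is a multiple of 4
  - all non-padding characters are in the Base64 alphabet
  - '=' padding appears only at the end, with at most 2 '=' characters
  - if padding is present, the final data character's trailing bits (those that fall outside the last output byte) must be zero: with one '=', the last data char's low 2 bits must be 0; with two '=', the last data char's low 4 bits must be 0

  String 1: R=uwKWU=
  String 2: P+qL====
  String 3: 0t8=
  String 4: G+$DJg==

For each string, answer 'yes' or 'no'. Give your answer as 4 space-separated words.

String 1: 'R=uwKWU=' → invalid (bad char(s): ['=']; '=' in middle)
String 2: 'P+qL====' → invalid (4 pad chars (max 2))
String 3: '0t8=' → valid
String 4: 'G+$DJg==' → invalid (bad char(s): ['$'])

Answer: no no yes no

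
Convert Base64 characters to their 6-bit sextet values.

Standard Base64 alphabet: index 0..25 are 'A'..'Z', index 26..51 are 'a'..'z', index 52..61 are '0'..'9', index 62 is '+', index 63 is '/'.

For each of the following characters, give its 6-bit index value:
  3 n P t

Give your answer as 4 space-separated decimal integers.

'3': 0..9 range, 52 + ord('3') − ord('0') = 55
'n': a..z range, 26 + ord('n') − ord('a') = 39
'P': A..Z range, ord('P') − ord('A') = 15
't': a..z range, 26 + ord('t') − ord('a') = 45

Answer: 55 39 15 45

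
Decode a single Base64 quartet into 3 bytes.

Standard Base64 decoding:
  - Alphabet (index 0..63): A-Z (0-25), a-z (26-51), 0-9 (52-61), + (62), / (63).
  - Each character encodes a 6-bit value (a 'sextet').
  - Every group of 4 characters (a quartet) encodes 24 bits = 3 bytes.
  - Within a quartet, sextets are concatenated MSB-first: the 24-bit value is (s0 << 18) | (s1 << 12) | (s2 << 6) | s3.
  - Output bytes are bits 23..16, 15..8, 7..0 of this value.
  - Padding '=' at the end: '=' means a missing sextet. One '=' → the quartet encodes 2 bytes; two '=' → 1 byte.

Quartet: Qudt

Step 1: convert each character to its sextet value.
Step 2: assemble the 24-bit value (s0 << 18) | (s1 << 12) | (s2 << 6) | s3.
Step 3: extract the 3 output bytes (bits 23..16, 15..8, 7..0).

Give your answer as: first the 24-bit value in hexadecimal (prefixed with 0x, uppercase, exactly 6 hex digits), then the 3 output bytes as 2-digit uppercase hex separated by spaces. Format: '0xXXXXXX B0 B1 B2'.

Sextets: Q=16, u=46, d=29, t=45
24-bit: (16<<18) | (46<<12) | (29<<6) | 45
      = 0x400000 | 0x02E000 | 0x000740 | 0x00002D
      = 0x42E76D
Bytes: (v>>16)&0xFF=42, (v>>8)&0xFF=E7, v&0xFF=6D

Answer: 0x42E76D 42 E7 6D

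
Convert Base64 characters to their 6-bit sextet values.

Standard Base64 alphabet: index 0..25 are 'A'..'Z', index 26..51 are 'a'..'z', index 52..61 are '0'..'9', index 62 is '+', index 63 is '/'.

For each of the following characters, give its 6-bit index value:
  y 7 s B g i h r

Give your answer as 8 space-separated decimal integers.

Answer: 50 59 44 1 32 34 33 43

Derivation:
'y': a..z range, 26 + ord('y') − ord('a') = 50
'7': 0..9 range, 52 + ord('7') − ord('0') = 59
's': a..z range, 26 + ord('s') − ord('a') = 44
'B': A..Z range, ord('B') − ord('A') = 1
'g': a..z range, 26 + ord('g') − ord('a') = 32
'i': a..z range, 26 + ord('i') − ord('a') = 34
'h': a..z range, 26 + ord('h') − ord('a') = 33
'r': a..z range, 26 + ord('r') − ord('a') = 43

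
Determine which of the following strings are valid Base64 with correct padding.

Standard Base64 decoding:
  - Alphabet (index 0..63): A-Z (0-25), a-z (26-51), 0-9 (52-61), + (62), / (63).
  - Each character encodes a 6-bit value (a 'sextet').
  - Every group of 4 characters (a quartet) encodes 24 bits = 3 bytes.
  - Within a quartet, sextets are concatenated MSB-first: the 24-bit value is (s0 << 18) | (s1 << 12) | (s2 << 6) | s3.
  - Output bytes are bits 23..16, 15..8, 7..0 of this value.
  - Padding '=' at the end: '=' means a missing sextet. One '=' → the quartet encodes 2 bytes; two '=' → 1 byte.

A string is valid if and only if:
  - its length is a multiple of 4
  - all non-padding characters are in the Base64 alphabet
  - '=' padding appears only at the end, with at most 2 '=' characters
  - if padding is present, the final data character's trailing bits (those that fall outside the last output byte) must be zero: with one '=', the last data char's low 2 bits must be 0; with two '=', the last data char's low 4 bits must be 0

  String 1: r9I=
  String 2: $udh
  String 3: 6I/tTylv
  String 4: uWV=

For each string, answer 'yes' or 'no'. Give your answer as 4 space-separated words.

String 1: 'r9I=' → valid
String 2: '$udh' → invalid (bad char(s): ['$'])
String 3: '6I/tTylv' → valid
String 4: 'uWV=' → invalid (bad trailing bits)

Answer: yes no yes no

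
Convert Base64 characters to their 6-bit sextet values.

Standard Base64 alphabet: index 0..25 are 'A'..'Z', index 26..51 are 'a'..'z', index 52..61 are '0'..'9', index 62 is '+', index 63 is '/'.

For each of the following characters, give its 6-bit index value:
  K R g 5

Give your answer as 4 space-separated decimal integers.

'K': A..Z range, ord('K') − ord('A') = 10
'R': A..Z range, ord('R') − ord('A') = 17
'g': a..z range, 26 + ord('g') − ord('a') = 32
'5': 0..9 range, 52 + ord('5') − ord('0') = 57

Answer: 10 17 32 57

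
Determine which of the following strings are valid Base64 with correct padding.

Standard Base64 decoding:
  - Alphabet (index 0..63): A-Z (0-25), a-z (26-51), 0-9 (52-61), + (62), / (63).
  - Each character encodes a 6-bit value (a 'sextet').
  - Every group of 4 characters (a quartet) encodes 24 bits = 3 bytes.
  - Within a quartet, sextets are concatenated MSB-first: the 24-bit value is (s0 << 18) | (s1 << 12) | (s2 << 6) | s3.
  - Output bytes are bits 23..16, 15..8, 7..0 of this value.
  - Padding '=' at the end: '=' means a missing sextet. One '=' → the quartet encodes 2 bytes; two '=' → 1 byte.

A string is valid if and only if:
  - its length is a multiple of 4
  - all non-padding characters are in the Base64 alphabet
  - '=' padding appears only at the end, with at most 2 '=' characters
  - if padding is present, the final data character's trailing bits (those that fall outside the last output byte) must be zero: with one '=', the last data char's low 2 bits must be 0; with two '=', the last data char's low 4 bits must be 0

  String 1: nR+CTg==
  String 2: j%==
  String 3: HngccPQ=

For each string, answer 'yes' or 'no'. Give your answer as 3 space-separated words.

Answer: yes no yes

Derivation:
String 1: 'nR+CTg==' → valid
String 2: 'j%==' → invalid (bad char(s): ['%'])
String 3: 'HngccPQ=' → valid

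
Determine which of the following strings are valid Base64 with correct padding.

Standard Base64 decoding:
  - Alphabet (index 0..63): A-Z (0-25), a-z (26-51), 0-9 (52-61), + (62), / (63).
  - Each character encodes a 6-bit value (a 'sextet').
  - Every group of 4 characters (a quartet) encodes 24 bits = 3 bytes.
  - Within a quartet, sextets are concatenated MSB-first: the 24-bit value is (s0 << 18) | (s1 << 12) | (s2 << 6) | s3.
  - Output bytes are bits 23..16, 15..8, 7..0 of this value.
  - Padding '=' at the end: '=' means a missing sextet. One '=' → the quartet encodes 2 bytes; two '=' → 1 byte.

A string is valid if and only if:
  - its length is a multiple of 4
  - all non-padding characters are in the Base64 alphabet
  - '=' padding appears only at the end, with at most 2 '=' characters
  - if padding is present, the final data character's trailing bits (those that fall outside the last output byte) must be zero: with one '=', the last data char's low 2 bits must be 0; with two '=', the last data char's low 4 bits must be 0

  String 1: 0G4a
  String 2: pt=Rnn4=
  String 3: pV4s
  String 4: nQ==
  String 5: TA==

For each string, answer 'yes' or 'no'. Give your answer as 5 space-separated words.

Answer: yes no yes yes yes

Derivation:
String 1: '0G4a' → valid
String 2: 'pt=Rnn4=' → invalid (bad char(s): ['=']; '=' in middle)
String 3: 'pV4s' → valid
String 4: 'nQ==' → valid
String 5: 'TA==' → valid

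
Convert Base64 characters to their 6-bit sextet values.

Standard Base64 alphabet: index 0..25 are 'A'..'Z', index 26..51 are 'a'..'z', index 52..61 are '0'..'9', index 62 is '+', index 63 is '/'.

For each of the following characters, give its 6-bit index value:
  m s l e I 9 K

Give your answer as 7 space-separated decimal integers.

Answer: 38 44 37 30 8 61 10

Derivation:
'm': a..z range, 26 + ord('m') − ord('a') = 38
's': a..z range, 26 + ord('s') − ord('a') = 44
'l': a..z range, 26 + ord('l') − ord('a') = 37
'e': a..z range, 26 + ord('e') − ord('a') = 30
'I': A..Z range, ord('I') − ord('A') = 8
'9': 0..9 range, 52 + ord('9') − ord('0') = 61
'K': A..Z range, ord('K') − ord('A') = 10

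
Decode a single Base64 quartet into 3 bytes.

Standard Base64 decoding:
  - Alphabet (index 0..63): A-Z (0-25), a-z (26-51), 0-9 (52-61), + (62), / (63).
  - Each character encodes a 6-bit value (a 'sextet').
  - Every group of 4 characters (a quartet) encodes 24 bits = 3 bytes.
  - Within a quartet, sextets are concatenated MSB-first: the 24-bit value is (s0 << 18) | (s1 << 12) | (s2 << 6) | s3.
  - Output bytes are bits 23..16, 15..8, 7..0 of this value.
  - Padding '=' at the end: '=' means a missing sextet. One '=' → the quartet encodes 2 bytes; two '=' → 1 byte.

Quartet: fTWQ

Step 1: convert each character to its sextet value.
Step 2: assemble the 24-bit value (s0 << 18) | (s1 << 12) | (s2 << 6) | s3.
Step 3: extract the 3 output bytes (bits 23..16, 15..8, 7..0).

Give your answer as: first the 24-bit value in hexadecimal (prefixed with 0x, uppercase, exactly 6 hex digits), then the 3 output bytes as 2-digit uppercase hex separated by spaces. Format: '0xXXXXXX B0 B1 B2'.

Sextets: f=31, T=19, W=22, Q=16
24-bit: (31<<18) | (19<<12) | (22<<6) | 16
      = 0x7C0000 | 0x013000 | 0x000580 | 0x000010
      = 0x7D3590
Bytes: (v>>16)&0xFF=7D, (v>>8)&0xFF=35, v&0xFF=90

Answer: 0x7D3590 7D 35 90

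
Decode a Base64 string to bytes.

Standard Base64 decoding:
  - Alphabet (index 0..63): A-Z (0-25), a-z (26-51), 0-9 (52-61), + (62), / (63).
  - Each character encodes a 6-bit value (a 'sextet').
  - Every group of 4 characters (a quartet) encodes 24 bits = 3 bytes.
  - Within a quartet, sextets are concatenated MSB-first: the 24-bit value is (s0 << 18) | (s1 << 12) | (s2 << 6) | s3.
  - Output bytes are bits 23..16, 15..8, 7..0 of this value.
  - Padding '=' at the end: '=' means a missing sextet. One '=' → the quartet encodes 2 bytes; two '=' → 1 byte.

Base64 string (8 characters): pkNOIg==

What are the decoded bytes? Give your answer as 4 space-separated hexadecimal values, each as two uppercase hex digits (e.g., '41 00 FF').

Answer: A6 43 4E 22

Derivation:
After char 0 ('p'=41): chars_in_quartet=1 acc=0x29 bytes_emitted=0
After char 1 ('k'=36): chars_in_quartet=2 acc=0xA64 bytes_emitted=0
After char 2 ('N'=13): chars_in_quartet=3 acc=0x2990D bytes_emitted=0
After char 3 ('O'=14): chars_in_quartet=4 acc=0xA6434E -> emit A6 43 4E, reset; bytes_emitted=3
After char 4 ('I'=8): chars_in_quartet=1 acc=0x8 bytes_emitted=3
After char 5 ('g'=32): chars_in_quartet=2 acc=0x220 bytes_emitted=3
Padding '==': partial quartet acc=0x220 -> emit 22; bytes_emitted=4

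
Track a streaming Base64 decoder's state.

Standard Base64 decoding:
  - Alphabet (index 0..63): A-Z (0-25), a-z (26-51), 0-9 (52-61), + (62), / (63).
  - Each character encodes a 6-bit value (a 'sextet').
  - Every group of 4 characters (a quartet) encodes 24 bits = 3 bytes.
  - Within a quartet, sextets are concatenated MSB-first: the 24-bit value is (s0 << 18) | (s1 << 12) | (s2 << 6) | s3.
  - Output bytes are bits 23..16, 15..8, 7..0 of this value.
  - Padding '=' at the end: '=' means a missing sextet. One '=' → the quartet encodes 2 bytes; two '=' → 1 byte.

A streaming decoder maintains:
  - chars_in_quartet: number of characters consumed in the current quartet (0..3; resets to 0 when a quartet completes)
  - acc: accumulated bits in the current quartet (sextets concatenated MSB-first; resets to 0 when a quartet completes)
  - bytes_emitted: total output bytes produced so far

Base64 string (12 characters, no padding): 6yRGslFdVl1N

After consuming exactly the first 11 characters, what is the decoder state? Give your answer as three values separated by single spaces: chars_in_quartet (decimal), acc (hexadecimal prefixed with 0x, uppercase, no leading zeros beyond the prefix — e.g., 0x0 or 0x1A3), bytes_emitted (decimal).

Answer: 3 0x15975 6

Derivation:
After char 0 ('6'=58): chars_in_quartet=1 acc=0x3A bytes_emitted=0
After char 1 ('y'=50): chars_in_quartet=2 acc=0xEB2 bytes_emitted=0
After char 2 ('R'=17): chars_in_quartet=3 acc=0x3AC91 bytes_emitted=0
After char 3 ('G'=6): chars_in_quartet=4 acc=0xEB2446 -> emit EB 24 46, reset; bytes_emitted=3
After char 4 ('s'=44): chars_in_quartet=1 acc=0x2C bytes_emitted=3
After char 5 ('l'=37): chars_in_quartet=2 acc=0xB25 bytes_emitted=3
After char 6 ('F'=5): chars_in_quartet=3 acc=0x2C945 bytes_emitted=3
After char 7 ('d'=29): chars_in_quartet=4 acc=0xB2515D -> emit B2 51 5D, reset; bytes_emitted=6
After char 8 ('V'=21): chars_in_quartet=1 acc=0x15 bytes_emitted=6
After char 9 ('l'=37): chars_in_quartet=2 acc=0x565 bytes_emitted=6
After char 10 ('1'=53): chars_in_quartet=3 acc=0x15975 bytes_emitted=6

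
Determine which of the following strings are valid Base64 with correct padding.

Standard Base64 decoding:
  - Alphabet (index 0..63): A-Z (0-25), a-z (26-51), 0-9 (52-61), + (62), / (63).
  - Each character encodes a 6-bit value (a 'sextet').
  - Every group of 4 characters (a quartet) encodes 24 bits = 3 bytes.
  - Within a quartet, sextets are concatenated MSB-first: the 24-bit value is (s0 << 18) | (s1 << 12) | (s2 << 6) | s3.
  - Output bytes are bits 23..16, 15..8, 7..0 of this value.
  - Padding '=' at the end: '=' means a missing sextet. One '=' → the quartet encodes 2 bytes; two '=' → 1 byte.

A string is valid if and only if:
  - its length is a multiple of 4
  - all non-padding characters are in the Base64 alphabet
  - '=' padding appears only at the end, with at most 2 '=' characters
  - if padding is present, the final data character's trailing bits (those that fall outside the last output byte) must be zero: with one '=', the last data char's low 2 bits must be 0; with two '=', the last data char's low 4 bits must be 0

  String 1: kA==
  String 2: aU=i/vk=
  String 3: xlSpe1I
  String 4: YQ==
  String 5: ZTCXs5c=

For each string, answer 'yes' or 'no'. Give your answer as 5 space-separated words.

Answer: yes no no yes yes

Derivation:
String 1: 'kA==' → valid
String 2: 'aU=i/vk=' → invalid (bad char(s): ['=']; '=' in middle)
String 3: 'xlSpe1I' → invalid (len=7 not mult of 4)
String 4: 'YQ==' → valid
String 5: 'ZTCXs5c=' → valid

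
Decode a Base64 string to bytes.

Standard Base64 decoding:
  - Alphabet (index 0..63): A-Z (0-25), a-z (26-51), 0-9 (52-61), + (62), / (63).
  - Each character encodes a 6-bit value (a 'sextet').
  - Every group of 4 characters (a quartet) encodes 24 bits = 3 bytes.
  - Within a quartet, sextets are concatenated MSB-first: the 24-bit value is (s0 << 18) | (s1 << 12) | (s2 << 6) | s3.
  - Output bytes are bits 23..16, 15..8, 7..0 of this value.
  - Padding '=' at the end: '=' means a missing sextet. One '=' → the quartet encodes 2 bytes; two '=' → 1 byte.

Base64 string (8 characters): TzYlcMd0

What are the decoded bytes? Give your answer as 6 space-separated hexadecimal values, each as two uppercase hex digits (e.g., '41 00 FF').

Answer: 4F 36 25 70 C7 74

Derivation:
After char 0 ('T'=19): chars_in_quartet=1 acc=0x13 bytes_emitted=0
After char 1 ('z'=51): chars_in_quartet=2 acc=0x4F3 bytes_emitted=0
After char 2 ('Y'=24): chars_in_quartet=3 acc=0x13CD8 bytes_emitted=0
After char 3 ('l'=37): chars_in_quartet=4 acc=0x4F3625 -> emit 4F 36 25, reset; bytes_emitted=3
After char 4 ('c'=28): chars_in_quartet=1 acc=0x1C bytes_emitted=3
After char 5 ('M'=12): chars_in_quartet=2 acc=0x70C bytes_emitted=3
After char 6 ('d'=29): chars_in_quartet=3 acc=0x1C31D bytes_emitted=3
After char 7 ('0'=52): chars_in_quartet=4 acc=0x70C774 -> emit 70 C7 74, reset; bytes_emitted=6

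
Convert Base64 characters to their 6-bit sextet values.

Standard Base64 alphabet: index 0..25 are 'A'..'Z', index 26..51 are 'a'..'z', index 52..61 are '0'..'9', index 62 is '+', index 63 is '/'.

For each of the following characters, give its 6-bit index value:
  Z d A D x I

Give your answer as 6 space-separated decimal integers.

'Z': A..Z range, ord('Z') − ord('A') = 25
'd': a..z range, 26 + ord('d') − ord('a') = 29
'A': A..Z range, ord('A') − ord('A') = 0
'D': A..Z range, ord('D') − ord('A') = 3
'x': a..z range, 26 + ord('x') − ord('a') = 49
'I': A..Z range, ord('I') − ord('A') = 8

Answer: 25 29 0 3 49 8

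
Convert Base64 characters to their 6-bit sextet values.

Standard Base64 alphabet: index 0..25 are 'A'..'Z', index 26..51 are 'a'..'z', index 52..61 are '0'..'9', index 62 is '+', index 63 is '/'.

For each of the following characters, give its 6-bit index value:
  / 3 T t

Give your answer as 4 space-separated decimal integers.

Answer: 63 55 19 45

Derivation:
'/': index 63
'3': 0..9 range, 52 + ord('3') − ord('0') = 55
'T': A..Z range, ord('T') − ord('A') = 19
't': a..z range, 26 + ord('t') − ord('a') = 45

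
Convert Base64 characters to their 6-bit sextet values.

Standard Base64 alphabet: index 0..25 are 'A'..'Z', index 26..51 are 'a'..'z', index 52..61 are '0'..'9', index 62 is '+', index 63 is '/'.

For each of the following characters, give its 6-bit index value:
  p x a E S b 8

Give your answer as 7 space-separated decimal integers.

Answer: 41 49 26 4 18 27 60

Derivation:
'p': a..z range, 26 + ord('p') − ord('a') = 41
'x': a..z range, 26 + ord('x') − ord('a') = 49
'a': a..z range, 26 + ord('a') − ord('a') = 26
'E': A..Z range, ord('E') − ord('A') = 4
'S': A..Z range, ord('S') − ord('A') = 18
'b': a..z range, 26 + ord('b') − ord('a') = 27
'8': 0..9 range, 52 + ord('8') − ord('0') = 60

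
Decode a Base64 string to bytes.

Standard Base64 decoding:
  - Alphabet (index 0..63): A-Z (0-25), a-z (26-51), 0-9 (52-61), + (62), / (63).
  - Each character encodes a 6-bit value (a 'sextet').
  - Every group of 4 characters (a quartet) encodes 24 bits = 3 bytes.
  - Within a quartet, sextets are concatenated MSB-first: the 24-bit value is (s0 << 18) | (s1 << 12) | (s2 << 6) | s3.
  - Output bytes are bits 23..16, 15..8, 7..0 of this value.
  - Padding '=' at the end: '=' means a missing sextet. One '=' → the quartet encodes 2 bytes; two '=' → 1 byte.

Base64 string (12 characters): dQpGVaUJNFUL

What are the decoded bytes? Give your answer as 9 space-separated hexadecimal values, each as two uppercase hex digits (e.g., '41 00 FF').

After char 0 ('d'=29): chars_in_quartet=1 acc=0x1D bytes_emitted=0
After char 1 ('Q'=16): chars_in_quartet=2 acc=0x750 bytes_emitted=0
After char 2 ('p'=41): chars_in_quartet=3 acc=0x1D429 bytes_emitted=0
After char 3 ('G'=6): chars_in_quartet=4 acc=0x750A46 -> emit 75 0A 46, reset; bytes_emitted=3
After char 4 ('V'=21): chars_in_quartet=1 acc=0x15 bytes_emitted=3
After char 5 ('a'=26): chars_in_quartet=2 acc=0x55A bytes_emitted=3
After char 6 ('U'=20): chars_in_quartet=3 acc=0x15694 bytes_emitted=3
After char 7 ('J'=9): chars_in_quartet=4 acc=0x55A509 -> emit 55 A5 09, reset; bytes_emitted=6
After char 8 ('N'=13): chars_in_quartet=1 acc=0xD bytes_emitted=6
After char 9 ('F'=5): chars_in_quartet=2 acc=0x345 bytes_emitted=6
After char 10 ('U'=20): chars_in_quartet=3 acc=0xD154 bytes_emitted=6
After char 11 ('L'=11): chars_in_quartet=4 acc=0x34550B -> emit 34 55 0B, reset; bytes_emitted=9

Answer: 75 0A 46 55 A5 09 34 55 0B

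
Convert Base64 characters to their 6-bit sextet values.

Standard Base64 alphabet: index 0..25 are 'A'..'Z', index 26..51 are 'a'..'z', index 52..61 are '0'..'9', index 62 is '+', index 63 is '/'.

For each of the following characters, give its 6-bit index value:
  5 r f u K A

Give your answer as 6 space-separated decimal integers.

Answer: 57 43 31 46 10 0

Derivation:
'5': 0..9 range, 52 + ord('5') − ord('0') = 57
'r': a..z range, 26 + ord('r') − ord('a') = 43
'f': a..z range, 26 + ord('f') − ord('a') = 31
'u': a..z range, 26 + ord('u') − ord('a') = 46
'K': A..Z range, ord('K') − ord('A') = 10
'A': A..Z range, ord('A') − ord('A') = 0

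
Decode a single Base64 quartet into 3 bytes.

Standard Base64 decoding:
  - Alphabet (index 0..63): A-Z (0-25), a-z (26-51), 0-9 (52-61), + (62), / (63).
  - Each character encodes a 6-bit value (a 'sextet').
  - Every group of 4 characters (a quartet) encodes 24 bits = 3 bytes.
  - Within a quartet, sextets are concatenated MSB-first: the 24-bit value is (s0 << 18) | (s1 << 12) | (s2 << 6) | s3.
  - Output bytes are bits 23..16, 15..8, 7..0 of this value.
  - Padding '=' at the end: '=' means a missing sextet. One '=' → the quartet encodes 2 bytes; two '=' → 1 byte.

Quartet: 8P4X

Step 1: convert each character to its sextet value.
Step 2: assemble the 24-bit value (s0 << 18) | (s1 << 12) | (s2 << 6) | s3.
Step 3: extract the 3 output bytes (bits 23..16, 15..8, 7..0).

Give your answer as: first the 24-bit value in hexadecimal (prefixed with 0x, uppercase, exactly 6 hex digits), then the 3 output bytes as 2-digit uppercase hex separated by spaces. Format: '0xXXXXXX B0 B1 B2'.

Answer: 0xF0FE17 F0 FE 17

Derivation:
Sextets: 8=60, P=15, 4=56, X=23
24-bit: (60<<18) | (15<<12) | (56<<6) | 23
      = 0xF00000 | 0x00F000 | 0x000E00 | 0x000017
      = 0xF0FE17
Bytes: (v>>16)&0xFF=F0, (v>>8)&0xFF=FE, v&0xFF=17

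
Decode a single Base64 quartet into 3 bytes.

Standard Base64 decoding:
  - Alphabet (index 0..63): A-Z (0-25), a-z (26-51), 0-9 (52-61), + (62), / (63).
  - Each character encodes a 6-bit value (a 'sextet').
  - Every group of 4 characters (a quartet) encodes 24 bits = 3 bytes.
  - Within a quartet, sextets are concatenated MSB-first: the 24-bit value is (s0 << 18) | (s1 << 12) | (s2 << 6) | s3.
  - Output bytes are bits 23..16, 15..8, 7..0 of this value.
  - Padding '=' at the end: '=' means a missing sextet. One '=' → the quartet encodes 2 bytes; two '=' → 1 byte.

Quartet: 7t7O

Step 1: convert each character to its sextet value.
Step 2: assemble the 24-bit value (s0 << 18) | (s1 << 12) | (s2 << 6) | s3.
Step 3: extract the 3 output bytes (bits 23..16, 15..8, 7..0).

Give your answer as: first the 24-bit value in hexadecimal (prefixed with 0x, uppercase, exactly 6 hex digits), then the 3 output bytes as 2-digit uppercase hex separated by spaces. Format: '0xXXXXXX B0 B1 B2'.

Answer: 0xEEDECE EE DE CE

Derivation:
Sextets: 7=59, t=45, 7=59, O=14
24-bit: (59<<18) | (45<<12) | (59<<6) | 14
      = 0xEC0000 | 0x02D000 | 0x000EC0 | 0x00000E
      = 0xEEDECE
Bytes: (v>>16)&0xFF=EE, (v>>8)&0xFF=DE, v&0xFF=CE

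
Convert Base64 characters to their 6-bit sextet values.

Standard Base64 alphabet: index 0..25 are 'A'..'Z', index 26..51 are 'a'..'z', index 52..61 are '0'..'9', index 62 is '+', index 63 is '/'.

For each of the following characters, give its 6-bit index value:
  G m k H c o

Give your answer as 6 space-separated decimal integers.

'G': A..Z range, ord('G') − ord('A') = 6
'm': a..z range, 26 + ord('m') − ord('a') = 38
'k': a..z range, 26 + ord('k') − ord('a') = 36
'H': A..Z range, ord('H') − ord('A') = 7
'c': a..z range, 26 + ord('c') − ord('a') = 28
'o': a..z range, 26 + ord('o') − ord('a') = 40

Answer: 6 38 36 7 28 40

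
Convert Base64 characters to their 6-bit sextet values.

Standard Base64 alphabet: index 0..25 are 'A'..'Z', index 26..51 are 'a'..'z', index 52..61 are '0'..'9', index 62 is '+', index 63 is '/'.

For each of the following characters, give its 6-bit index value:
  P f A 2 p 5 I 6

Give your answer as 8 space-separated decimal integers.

'P': A..Z range, ord('P') − ord('A') = 15
'f': a..z range, 26 + ord('f') − ord('a') = 31
'A': A..Z range, ord('A') − ord('A') = 0
'2': 0..9 range, 52 + ord('2') − ord('0') = 54
'p': a..z range, 26 + ord('p') − ord('a') = 41
'5': 0..9 range, 52 + ord('5') − ord('0') = 57
'I': A..Z range, ord('I') − ord('A') = 8
'6': 0..9 range, 52 + ord('6') − ord('0') = 58

Answer: 15 31 0 54 41 57 8 58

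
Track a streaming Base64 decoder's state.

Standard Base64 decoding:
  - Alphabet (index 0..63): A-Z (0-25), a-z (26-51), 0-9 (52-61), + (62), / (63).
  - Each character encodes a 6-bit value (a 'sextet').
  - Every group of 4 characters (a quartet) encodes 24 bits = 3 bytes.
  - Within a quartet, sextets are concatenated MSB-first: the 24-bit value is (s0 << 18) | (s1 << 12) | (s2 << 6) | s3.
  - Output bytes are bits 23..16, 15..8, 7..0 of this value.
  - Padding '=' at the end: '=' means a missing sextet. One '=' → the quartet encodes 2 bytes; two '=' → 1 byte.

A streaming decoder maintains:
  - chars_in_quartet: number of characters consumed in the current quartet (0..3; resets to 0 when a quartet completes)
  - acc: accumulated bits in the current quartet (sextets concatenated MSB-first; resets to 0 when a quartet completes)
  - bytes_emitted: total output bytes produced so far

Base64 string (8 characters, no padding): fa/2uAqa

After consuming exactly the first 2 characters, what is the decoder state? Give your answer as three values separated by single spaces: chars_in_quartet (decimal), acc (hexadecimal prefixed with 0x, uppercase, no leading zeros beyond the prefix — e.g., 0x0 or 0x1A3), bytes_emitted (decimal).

Answer: 2 0x7DA 0

Derivation:
After char 0 ('f'=31): chars_in_quartet=1 acc=0x1F bytes_emitted=0
After char 1 ('a'=26): chars_in_quartet=2 acc=0x7DA bytes_emitted=0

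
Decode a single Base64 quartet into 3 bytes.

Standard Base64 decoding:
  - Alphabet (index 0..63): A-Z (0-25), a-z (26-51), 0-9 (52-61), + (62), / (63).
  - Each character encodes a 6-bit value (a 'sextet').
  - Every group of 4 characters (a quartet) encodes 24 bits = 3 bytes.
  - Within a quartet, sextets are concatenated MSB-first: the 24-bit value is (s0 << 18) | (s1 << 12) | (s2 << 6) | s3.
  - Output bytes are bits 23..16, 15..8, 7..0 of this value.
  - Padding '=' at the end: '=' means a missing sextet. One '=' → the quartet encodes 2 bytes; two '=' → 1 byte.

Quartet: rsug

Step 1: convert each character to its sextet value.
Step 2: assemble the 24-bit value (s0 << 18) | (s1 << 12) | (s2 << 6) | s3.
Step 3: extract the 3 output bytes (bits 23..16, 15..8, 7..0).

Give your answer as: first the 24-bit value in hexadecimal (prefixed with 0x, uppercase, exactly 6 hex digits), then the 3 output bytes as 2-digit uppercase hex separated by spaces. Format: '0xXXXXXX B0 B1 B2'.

Sextets: r=43, s=44, u=46, g=32
24-bit: (43<<18) | (44<<12) | (46<<6) | 32
      = 0xAC0000 | 0x02C000 | 0x000B80 | 0x000020
      = 0xAECBA0
Bytes: (v>>16)&0xFF=AE, (v>>8)&0xFF=CB, v&0xFF=A0

Answer: 0xAECBA0 AE CB A0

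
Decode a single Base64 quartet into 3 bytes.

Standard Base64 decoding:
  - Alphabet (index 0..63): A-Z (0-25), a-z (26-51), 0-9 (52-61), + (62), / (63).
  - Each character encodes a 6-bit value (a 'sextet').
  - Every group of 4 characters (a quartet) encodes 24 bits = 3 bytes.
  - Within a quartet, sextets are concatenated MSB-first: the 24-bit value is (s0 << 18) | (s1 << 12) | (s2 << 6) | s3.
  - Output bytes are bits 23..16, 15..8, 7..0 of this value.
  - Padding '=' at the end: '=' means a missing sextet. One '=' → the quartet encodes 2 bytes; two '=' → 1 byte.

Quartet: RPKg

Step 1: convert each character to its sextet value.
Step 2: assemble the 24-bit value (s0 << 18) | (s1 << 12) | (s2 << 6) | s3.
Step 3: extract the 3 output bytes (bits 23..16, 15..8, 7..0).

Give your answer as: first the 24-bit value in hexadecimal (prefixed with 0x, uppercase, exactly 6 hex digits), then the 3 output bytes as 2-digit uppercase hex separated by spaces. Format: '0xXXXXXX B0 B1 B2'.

Sextets: R=17, P=15, K=10, g=32
24-bit: (17<<18) | (15<<12) | (10<<6) | 32
      = 0x440000 | 0x00F000 | 0x000280 | 0x000020
      = 0x44F2A0
Bytes: (v>>16)&0xFF=44, (v>>8)&0xFF=F2, v&0xFF=A0

Answer: 0x44F2A0 44 F2 A0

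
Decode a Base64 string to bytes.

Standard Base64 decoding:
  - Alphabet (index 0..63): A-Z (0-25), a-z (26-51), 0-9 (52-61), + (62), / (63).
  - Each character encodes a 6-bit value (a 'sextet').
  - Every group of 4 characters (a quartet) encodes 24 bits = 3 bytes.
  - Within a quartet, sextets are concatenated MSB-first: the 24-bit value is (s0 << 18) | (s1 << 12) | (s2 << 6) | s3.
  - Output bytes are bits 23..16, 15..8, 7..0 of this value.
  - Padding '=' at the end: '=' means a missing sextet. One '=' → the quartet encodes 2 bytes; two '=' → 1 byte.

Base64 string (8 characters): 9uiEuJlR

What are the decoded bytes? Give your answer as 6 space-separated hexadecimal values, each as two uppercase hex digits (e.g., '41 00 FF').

Answer: F6 E8 84 B8 99 51

Derivation:
After char 0 ('9'=61): chars_in_quartet=1 acc=0x3D bytes_emitted=0
After char 1 ('u'=46): chars_in_quartet=2 acc=0xF6E bytes_emitted=0
After char 2 ('i'=34): chars_in_quartet=3 acc=0x3DBA2 bytes_emitted=0
After char 3 ('E'=4): chars_in_quartet=4 acc=0xF6E884 -> emit F6 E8 84, reset; bytes_emitted=3
After char 4 ('u'=46): chars_in_quartet=1 acc=0x2E bytes_emitted=3
After char 5 ('J'=9): chars_in_quartet=2 acc=0xB89 bytes_emitted=3
After char 6 ('l'=37): chars_in_quartet=3 acc=0x2E265 bytes_emitted=3
After char 7 ('R'=17): chars_in_quartet=4 acc=0xB89951 -> emit B8 99 51, reset; bytes_emitted=6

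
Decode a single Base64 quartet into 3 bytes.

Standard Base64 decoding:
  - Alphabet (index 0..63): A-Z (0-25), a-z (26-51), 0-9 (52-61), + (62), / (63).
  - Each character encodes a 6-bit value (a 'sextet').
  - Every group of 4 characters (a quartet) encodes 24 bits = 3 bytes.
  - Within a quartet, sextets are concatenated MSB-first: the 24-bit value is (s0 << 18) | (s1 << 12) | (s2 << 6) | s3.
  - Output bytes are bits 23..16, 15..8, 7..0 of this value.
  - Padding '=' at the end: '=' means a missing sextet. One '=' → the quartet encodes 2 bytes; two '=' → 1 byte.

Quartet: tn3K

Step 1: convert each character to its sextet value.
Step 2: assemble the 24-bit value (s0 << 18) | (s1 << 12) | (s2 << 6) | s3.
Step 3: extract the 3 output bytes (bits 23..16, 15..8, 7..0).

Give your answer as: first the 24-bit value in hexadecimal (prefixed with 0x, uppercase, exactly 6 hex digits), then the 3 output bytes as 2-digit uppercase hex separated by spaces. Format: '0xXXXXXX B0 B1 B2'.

Sextets: t=45, n=39, 3=55, K=10
24-bit: (45<<18) | (39<<12) | (55<<6) | 10
      = 0xB40000 | 0x027000 | 0x000DC0 | 0x00000A
      = 0xB67DCA
Bytes: (v>>16)&0xFF=B6, (v>>8)&0xFF=7D, v&0xFF=CA

Answer: 0xB67DCA B6 7D CA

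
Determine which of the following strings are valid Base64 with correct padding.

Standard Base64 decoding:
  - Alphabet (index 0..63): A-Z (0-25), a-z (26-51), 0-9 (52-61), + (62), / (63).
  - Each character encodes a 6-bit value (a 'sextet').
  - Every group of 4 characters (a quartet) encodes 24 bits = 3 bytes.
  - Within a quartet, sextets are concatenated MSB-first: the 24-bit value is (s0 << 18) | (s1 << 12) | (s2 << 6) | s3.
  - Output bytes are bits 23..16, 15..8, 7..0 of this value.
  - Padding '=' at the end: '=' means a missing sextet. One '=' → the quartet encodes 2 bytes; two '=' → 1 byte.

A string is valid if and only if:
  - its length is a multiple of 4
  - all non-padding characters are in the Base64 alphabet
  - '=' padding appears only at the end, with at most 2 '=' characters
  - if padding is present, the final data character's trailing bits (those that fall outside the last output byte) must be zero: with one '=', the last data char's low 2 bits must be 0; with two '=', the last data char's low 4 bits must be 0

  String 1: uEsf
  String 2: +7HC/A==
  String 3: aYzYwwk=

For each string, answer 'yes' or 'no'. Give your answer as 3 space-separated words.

String 1: 'uEsf' → valid
String 2: '+7HC/A==' → valid
String 3: 'aYzYwwk=' → valid

Answer: yes yes yes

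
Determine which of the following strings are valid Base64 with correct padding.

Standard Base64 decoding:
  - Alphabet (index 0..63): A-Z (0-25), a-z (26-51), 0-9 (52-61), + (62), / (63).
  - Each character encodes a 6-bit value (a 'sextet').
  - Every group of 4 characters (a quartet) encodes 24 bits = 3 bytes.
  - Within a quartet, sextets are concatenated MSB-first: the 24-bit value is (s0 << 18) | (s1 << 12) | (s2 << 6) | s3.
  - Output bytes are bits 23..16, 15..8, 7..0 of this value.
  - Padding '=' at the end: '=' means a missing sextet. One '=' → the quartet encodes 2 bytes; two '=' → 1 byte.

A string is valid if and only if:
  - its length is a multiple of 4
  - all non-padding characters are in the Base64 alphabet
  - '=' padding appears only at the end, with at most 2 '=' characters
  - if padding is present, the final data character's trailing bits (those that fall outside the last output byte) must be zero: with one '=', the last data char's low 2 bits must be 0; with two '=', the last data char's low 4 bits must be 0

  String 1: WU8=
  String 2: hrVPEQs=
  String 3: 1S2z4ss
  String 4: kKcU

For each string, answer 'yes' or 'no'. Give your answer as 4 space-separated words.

String 1: 'WU8=' → valid
String 2: 'hrVPEQs=' → valid
String 3: '1S2z4ss' → invalid (len=7 not mult of 4)
String 4: 'kKcU' → valid

Answer: yes yes no yes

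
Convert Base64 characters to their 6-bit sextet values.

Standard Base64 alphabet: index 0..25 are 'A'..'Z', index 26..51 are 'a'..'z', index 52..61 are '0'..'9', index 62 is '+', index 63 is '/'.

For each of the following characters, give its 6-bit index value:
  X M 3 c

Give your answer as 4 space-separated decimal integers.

Answer: 23 12 55 28

Derivation:
'X': A..Z range, ord('X') − ord('A') = 23
'M': A..Z range, ord('M') − ord('A') = 12
'3': 0..9 range, 52 + ord('3') − ord('0') = 55
'c': a..z range, 26 + ord('c') − ord('a') = 28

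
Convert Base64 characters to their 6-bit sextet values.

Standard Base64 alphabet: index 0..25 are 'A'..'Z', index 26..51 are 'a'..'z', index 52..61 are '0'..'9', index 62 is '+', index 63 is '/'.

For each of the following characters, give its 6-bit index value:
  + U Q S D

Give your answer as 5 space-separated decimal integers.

'+': index 62
'U': A..Z range, ord('U') − ord('A') = 20
'Q': A..Z range, ord('Q') − ord('A') = 16
'S': A..Z range, ord('S') − ord('A') = 18
'D': A..Z range, ord('D') − ord('A') = 3

Answer: 62 20 16 18 3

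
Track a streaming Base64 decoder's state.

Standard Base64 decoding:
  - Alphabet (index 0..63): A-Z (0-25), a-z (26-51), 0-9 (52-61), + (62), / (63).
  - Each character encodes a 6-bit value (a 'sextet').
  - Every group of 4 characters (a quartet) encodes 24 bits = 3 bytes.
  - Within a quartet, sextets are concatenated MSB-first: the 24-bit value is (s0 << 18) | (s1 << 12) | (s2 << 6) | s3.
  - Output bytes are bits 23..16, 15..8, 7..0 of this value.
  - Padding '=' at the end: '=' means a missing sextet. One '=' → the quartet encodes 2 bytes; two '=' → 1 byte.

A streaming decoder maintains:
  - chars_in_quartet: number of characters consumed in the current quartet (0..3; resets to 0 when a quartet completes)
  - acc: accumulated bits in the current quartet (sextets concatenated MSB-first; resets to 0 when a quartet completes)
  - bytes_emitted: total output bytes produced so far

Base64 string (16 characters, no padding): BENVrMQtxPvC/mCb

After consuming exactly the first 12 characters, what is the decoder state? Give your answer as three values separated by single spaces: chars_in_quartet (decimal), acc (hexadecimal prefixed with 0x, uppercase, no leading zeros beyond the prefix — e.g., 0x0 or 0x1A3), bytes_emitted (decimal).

After char 0 ('B'=1): chars_in_quartet=1 acc=0x1 bytes_emitted=0
After char 1 ('E'=4): chars_in_quartet=2 acc=0x44 bytes_emitted=0
After char 2 ('N'=13): chars_in_quartet=3 acc=0x110D bytes_emitted=0
After char 3 ('V'=21): chars_in_quartet=4 acc=0x44355 -> emit 04 43 55, reset; bytes_emitted=3
After char 4 ('r'=43): chars_in_quartet=1 acc=0x2B bytes_emitted=3
After char 5 ('M'=12): chars_in_quartet=2 acc=0xACC bytes_emitted=3
After char 6 ('Q'=16): chars_in_quartet=3 acc=0x2B310 bytes_emitted=3
After char 7 ('t'=45): chars_in_quartet=4 acc=0xACC42D -> emit AC C4 2D, reset; bytes_emitted=6
After char 8 ('x'=49): chars_in_quartet=1 acc=0x31 bytes_emitted=6
After char 9 ('P'=15): chars_in_quartet=2 acc=0xC4F bytes_emitted=6
After char 10 ('v'=47): chars_in_quartet=3 acc=0x313EF bytes_emitted=6
After char 11 ('C'=2): chars_in_quartet=4 acc=0xC4FBC2 -> emit C4 FB C2, reset; bytes_emitted=9

Answer: 0 0x0 9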